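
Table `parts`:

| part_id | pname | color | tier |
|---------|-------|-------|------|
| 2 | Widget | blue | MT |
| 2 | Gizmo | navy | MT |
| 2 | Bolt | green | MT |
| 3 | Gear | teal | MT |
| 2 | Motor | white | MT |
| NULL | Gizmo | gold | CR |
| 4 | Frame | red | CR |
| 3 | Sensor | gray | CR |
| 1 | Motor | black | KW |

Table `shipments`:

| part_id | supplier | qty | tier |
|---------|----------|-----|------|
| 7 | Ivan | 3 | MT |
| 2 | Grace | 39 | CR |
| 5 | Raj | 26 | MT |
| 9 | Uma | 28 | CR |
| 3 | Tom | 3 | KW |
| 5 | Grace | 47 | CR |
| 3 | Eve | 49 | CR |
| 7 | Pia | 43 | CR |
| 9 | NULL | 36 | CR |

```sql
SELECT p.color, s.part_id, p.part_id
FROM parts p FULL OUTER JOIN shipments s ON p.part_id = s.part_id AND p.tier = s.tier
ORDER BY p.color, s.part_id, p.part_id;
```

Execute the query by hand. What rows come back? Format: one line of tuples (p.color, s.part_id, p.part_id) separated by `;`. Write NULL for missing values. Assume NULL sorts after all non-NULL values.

(black, NULL, 1); (blue, NULL, 2); (gold, NULL, NULL); (gray, 3, 3); (green, NULL, 2); (navy, NULL, 2); (red, NULL, 4); (teal, NULL, 3); (white, NULL, 2); (NULL, 2, NULL); (NULL, 3, NULL); (NULL, 5, NULL); (NULL, 5, NULL); (NULL, 7, NULL); (NULL, 7, NULL); (NULL, 9, NULL); (NULL, 9, NULL)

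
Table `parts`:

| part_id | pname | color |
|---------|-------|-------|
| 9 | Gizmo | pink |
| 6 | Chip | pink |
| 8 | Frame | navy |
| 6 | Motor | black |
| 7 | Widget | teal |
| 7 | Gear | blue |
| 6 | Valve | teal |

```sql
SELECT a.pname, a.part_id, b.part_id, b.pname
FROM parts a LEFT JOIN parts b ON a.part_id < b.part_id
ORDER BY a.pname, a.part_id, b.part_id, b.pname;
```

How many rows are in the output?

18

LEFT JOIN keeps every row from `parts a`; unmatched rows get NULL for `parts b`'s columns.
Matching on a.part_id < b.part_id.
- a (part_id=9) has no partner → padded with NULL.
- a (part_id=6) pairs with 4 row(s) of b.
- a (part_id=8) pairs with 1 row(s) of b.
- a (part_id=6) pairs with 4 row(s) of b.
- a (part_id=7) pairs with 2 row(s) of b.
- a (part_id=7) pairs with 2 row(s) of b.
- a (part_id=6) pairs with 4 row(s) of b.
Total: 17 matched + 1 padded = 18 rows.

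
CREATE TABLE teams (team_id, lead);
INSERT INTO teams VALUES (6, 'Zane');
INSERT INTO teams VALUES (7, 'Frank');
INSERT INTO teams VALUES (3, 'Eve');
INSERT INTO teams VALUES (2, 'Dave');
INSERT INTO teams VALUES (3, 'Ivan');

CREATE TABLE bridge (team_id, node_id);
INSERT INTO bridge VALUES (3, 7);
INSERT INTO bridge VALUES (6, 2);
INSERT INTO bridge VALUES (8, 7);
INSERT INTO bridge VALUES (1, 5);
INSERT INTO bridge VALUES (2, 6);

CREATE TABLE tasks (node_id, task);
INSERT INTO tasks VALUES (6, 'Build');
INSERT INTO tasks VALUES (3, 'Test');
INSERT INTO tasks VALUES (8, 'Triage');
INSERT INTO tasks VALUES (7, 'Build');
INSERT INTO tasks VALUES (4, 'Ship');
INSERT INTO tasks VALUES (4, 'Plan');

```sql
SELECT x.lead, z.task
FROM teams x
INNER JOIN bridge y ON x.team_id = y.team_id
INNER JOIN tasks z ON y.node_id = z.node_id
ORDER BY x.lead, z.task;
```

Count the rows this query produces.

3

Joins associate left-to-right: teams INNER JOIN bridge on team_id gives 4 intermediate row(s).
Then INNER JOIN `tasks z` on node_id: keep only rows whose y.node_id appears in z.
Result: 3 row(s).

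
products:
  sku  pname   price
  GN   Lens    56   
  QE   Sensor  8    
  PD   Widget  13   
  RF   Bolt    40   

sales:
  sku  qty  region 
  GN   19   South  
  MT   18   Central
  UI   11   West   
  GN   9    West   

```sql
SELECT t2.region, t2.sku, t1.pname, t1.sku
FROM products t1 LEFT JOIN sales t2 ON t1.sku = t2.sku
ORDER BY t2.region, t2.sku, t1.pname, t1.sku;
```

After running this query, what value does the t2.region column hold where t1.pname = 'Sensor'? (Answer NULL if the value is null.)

NULL

LEFT JOIN keeps every row from `products`; unmatched rows get NULL for `sales`'s columns.
Matching on t1.sku = t2.sku.
- t1 row (sku=GN): matches 2 t2 row(s) → 2 output row(s).
- t1 row (sku=QE): no match → kept, t2 columns NULL.
- t1 row (sku=PD): no match → kept, t2 columns NULL.
- t1 row (sku=RF): no match → kept, t2 columns NULL.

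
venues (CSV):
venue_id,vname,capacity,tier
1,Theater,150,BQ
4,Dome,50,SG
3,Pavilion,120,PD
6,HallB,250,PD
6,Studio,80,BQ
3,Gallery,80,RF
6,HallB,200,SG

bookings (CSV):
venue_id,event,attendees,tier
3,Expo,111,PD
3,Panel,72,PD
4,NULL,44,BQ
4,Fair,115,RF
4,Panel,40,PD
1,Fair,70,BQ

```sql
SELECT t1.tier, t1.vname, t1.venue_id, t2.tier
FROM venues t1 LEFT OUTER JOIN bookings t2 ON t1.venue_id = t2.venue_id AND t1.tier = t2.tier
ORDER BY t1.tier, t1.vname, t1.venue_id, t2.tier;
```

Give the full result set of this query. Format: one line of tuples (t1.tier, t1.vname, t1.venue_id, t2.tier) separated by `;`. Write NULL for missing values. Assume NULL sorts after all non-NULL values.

(BQ, Studio, 6, NULL); (BQ, Theater, 1, BQ); (PD, HallB, 6, NULL); (PD, Pavilion, 3, PD); (PD, Pavilion, 3, PD); (RF, Gallery, 3, NULL); (SG, Dome, 4, NULL); (SG, HallB, 6, NULL)

LEFT JOIN keeps every row from `venues`; unmatched rows get NULL for `bookings`'s columns.
Matching on t1.venue_id = t2.venue_id AND t1.tier = t2.tier.
- t1 (venue_id=1, tier=BQ) pairs with 1 row(s) of t2.
- t1 (venue_id=4, tier=SG) has no partner → padded with NULL.
- t1 (venue_id=3, tier=PD) pairs with 2 row(s) of t2.
- t1 (venue_id=6, tier=PD) has no partner → padded with NULL.
- t1 (venue_id=6, tier=BQ) has no partner → padded with NULL.
- t1 (venue_id=3, tier=RF) has no partner → padded with NULL.
- t1 (venue_id=6, tier=SG) has no partner → padded with NULL.
After projecting and ordering:
t1.tier | t1.vname | t1.venue_id | t2.tier
BQ | Studio | 6 | NULL
BQ | Theater | 1 | BQ
PD | HallB | 6 | NULL
PD | Pavilion | 3 | PD
PD | Pavilion | 3 | PD
RF | Gallery | 3 | NULL
SG | Dome | 4 | NULL
SG | HallB | 6 | NULL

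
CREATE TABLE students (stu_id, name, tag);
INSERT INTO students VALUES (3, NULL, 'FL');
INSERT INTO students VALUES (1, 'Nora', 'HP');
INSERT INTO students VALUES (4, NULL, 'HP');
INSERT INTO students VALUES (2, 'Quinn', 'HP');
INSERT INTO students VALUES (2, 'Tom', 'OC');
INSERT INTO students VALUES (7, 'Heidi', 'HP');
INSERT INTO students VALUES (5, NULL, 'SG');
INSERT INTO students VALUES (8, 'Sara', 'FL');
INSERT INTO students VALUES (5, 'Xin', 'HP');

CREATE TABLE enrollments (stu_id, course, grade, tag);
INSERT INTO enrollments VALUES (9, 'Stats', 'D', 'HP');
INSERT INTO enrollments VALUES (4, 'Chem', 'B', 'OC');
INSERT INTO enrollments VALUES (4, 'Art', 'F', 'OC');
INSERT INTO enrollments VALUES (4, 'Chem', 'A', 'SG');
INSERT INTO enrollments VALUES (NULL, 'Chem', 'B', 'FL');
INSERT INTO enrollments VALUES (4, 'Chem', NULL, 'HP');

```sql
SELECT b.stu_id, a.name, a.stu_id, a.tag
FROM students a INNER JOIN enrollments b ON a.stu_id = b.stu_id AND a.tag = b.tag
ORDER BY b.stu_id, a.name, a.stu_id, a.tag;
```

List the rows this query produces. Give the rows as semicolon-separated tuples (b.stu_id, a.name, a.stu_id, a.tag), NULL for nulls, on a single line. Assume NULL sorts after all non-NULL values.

(4, NULL, 4, HP)

INNER JOIN keeps only pairs where the ON condition holds.
Matching on a.stu_id = b.stu_id AND a.tag = b.tag. A NULL in a compared column never satisfies the condition.
- a (stu_id=3, tag=FL) has no partner → excluded.
- a (stu_id=1, tag=HP) has no partner → excluded.
- a (stu_id=4, tag=HP) pairs with 1 row(s) of b.
- a (stu_id=2, tag=HP) has no partner → excluded.
- a (stu_id=2, tag=OC) has no partner → excluded.
- a (stu_id=7, tag=HP) has no partner → excluded.
- a (stu_id=5, tag=SG) has no partner → excluded.
- a (stu_id=8, tag=FL) has no partner → excluded.
- a (stu_id=5, tag=HP) has no partner → excluded.
After projecting and ordering:
b.stu_id | a.name | a.stu_id | a.tag
4 | NULL | 4 | HP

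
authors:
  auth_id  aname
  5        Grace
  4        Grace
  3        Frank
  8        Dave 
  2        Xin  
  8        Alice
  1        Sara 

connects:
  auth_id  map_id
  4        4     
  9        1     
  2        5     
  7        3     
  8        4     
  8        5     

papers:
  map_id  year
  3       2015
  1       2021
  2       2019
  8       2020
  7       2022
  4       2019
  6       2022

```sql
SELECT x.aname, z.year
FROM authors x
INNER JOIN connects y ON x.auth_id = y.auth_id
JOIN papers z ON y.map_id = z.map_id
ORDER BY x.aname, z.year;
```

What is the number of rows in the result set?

3

Joins associate left-to-right: authors INNER JOIN connects on auth_id gives 6 intermediate row(s).
Then INNER JOIN `papers z` on map_id: keep only rows whose y.map_id appears in z.
Result: 3 row(s).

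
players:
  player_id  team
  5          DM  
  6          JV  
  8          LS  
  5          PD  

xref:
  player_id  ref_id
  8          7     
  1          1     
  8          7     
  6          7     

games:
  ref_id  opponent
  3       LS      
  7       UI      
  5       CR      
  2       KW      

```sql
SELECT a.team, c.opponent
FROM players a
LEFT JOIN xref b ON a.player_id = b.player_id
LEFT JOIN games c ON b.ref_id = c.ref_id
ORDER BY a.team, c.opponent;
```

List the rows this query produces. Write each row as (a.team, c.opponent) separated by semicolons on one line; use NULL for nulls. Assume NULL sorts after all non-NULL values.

(DM, NULL); (JV, UI); (LS, UI); (LS, UI); (PD, NULL)

Evaluate left to right. First `players a LEFT JOIN xref b` on player_id: 5 row(s).
Then LEFT JOIN `games c` on ref_id: each of those 5 rows is kept; rows whose b.ref_id has no match in c get NULL for c's columns.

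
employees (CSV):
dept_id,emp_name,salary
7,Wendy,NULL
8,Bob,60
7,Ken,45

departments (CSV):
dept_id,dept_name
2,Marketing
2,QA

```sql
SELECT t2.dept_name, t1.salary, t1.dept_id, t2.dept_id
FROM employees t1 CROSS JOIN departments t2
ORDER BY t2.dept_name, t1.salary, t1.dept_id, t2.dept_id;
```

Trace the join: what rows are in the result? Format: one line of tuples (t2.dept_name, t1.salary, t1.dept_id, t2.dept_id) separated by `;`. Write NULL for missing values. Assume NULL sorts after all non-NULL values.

(Marketing, 45, 7, 2); (Marketing, 60, 8, 2); (Marketing, NULL, 7, 2); (QA, 45, 7, 2); (QA, 60, 8, 2); (QA, NULL, 7, 2)

CROSS JOIN pairs every row of `employees` with every row of `departments`: 3 × 2 = 6 rows.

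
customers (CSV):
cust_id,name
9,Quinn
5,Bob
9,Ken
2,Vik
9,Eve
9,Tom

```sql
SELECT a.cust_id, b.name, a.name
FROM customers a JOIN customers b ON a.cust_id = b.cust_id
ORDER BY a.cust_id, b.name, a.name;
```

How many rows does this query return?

18

INNER JOIN keeps only pairs where the ON condition holds.
Matching on a.cust_id = b.cust_id.
Matched pairs: 18.
Total: 18 rows.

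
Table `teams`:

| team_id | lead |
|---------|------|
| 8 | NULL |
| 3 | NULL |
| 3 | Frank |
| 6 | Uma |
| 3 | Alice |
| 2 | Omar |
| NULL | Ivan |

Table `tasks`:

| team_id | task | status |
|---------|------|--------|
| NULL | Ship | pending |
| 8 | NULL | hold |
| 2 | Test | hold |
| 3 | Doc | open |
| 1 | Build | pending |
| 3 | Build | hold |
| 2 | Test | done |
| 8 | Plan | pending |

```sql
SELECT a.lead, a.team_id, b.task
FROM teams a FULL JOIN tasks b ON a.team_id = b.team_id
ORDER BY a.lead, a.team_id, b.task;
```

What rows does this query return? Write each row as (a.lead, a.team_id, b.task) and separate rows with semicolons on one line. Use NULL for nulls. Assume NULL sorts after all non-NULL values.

FULL OUTER JOIN keeps every row from both sides; unmatched rows get NULL for the other side's columns.
Matching on a.team_id = b.team_id. A NULL in a compared column never satisfies the condition.
Matched pairs: 10; unmatched a rows kept: 2; unmatched b rows kept: 2.

(Alice, 3, Build); (Alice, 3, Doc); (Frank, 3, Build); (Frank, 3, Doc); (Ivan, NULL, NULL); (Omar, 2, Test); (Omar, 2, Test); (Uma, 6, NULL); (NULL, 3, Build); (NULL, 3, Doc); (NULL, 8, Plan); (NULL, 8, NULL); (NULL, NULL, Build); (NULL, NULL, Ship)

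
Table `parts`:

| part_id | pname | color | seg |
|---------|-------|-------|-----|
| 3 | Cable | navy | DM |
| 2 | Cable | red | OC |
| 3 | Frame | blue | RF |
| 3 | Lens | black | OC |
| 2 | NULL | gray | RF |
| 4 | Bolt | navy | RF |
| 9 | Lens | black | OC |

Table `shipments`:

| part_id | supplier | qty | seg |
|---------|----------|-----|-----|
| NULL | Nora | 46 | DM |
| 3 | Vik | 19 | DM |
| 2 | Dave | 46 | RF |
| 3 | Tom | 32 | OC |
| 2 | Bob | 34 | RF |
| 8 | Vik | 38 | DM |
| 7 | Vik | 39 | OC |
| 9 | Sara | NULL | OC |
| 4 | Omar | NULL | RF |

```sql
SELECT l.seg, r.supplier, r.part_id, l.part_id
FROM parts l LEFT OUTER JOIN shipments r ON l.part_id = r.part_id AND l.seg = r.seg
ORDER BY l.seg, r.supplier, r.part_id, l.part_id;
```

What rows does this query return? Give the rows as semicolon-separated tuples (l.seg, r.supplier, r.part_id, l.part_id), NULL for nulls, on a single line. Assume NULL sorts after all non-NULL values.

(DM, Vik, 3, 3); (OC, Sara, 9, 9); (OC, Tom, 3, 3); (OC, NULL, NULL, 2); (RF, Bob, 2, 2); (RF, Dave, 2, 2); (RF, Omar, 4, 4); (RF, NULL, NULL, 3)

LEFT JOIN keeps every row from `parts`; unmatched rows get NULL for `shipments`'s columns.
Matching on l.part_id = r.part_id AND l.seg = r.seg. A NULL in a compared column never satisfies the condition.
Matched pairs: 6; unmatched l rows kept: 2.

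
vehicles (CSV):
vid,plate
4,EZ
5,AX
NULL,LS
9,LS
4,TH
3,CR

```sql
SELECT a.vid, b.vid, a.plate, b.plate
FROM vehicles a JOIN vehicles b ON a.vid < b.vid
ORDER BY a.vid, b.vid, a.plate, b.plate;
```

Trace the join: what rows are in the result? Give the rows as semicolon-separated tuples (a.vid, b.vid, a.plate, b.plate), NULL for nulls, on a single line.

INNER JOIN keeps only pairs where the ON condition holds.
Matching on a.vid < b.vid. A NULL in a compared column never satisfies the condition.
- a[0] vid=4 → 2 match(es) in b → 2 row(s).
- a[1] vid=5 → 1 match(es) in b → 1 row(s).
- a[2] vid=NULL → no match; dropped.
- a[3] vid=9 → no match; dropped.
- a[4] vid=4 → 2 match(es) in b → 2 row(s).
- a[5] vid=3 → 4 match(es) in b → 4 row(s).
After projecting and ordering:
a.vid | b.vid | a.plate | b.plate
3 | 4 | CR | EZ
3 | 4 | CR | TH
3 | 5 | CR | AX
3 | 9 | CR | LS
4 | 5 | EZ | AX
4 | 5 | TH | AX
4 | 9 | EZ | LS
4 | 9 | TH | LS
5 | 9 | AX | LS

(3, 4, CR, EZ); (3, 4, CR, TH); (3, 5, CR, AX); (3, 9, CR, LS); (4, 5, EZ, AX); (4, 5, TH, AX); (4, 9, EZ, LS); (4, 9, TH, LS); (5, 9, AX, LS)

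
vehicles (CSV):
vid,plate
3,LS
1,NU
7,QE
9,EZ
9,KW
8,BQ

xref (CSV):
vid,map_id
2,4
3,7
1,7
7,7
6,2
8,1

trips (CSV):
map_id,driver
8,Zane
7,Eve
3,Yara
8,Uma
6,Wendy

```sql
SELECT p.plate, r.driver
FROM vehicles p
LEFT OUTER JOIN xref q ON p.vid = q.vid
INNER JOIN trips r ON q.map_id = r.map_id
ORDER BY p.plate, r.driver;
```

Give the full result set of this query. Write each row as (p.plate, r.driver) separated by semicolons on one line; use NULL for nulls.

Step 1 — p LEFT JOIN q on vid → 6 row(s).
Then INNER JOIN `trips r` on map_id: keep only rows whose q.map_id appears in r.

(LS, Eve); (NU, Eve); (QE, Eve)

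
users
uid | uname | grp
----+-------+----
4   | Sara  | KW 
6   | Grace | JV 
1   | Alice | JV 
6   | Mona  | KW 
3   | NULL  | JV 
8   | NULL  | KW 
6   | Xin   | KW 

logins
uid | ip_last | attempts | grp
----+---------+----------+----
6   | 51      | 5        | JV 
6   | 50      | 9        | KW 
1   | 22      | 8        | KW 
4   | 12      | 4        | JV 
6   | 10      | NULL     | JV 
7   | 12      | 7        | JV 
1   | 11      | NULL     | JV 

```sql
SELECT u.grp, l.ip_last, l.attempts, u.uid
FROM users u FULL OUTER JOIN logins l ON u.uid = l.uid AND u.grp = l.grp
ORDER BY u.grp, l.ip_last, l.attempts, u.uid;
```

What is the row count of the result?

FULL OUTER JOIN keeps every row from both sides; unmatched rows get NULL for the other side's columns.
Matching on u.uid = l.uid AND u.grp = l.grp.
Matched pairs: 5; unmatched u rows kept: 3; unmatched l rows kept: 3.
Total: 5 matched + 6 padded = 11 rows.

11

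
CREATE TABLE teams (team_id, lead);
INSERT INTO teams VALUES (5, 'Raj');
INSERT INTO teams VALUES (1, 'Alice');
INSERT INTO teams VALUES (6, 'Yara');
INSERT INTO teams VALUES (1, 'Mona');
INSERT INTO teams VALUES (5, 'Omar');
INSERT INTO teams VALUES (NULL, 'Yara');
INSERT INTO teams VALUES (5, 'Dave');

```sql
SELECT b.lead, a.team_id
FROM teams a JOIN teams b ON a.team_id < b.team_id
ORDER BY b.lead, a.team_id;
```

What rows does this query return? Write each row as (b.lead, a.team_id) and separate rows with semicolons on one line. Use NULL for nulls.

(Dave, 1); (Dave, 1); (Omar, 1); (Omar, 1); (Raj, 1); (Raj, 1); (Yara, 1); (Yara, 1); (Yara, 5); (Yara, 5); (Yara, 5)

INNER JOIN keeps only pairs where the ON condition holds.
Matching on a.team_id < b.team_id. A NULL in a compared column never satisfies the condition.
- a row (team_id=5): matches 1 b row(s) → 1 output row(s).
- a row (team_id=1): matches 4 b row(s) → 4 output row(s).
- a row (team_id=6): no match → dropped.
- a row (team_id=1): matches 4 b row(s) → 4 output row(s).
- a row (team_id=5): matches 1 b row(s) → 1 output row(s).
- a row (team_id=NULL): no match → dropped.
- a row (team_id=5): matches 1 b row(s) → 1 output row(s).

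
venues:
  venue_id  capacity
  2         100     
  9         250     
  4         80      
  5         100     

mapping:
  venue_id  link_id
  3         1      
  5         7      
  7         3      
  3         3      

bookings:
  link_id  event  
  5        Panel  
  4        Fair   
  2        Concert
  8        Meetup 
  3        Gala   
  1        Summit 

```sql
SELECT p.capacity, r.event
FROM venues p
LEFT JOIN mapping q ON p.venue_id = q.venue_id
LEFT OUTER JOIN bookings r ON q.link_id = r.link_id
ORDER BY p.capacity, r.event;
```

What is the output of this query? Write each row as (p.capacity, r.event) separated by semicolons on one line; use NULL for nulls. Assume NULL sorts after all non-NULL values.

(80, NULL); (100, NULL); (100, NULL); (250, NULL)

Joins associate left-to-right: venues LEFT JOIN mapping on venue_id gives 4 intermediate row(s).
Then LEFT JOIN `bookings r` on link_id: each of those 4 rows is kept; rows whose q.link_id has no match in r get NULL for r's columns.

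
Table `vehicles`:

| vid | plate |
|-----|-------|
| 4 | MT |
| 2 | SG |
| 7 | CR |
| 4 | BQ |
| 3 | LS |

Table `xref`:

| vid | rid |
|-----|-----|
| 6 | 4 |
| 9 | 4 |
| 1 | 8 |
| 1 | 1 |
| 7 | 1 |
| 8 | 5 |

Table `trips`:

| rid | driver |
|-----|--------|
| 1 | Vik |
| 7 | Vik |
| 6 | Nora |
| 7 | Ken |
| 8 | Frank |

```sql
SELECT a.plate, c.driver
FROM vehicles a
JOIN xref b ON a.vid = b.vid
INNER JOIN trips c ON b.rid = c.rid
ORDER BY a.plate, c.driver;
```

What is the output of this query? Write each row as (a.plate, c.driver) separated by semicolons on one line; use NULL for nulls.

Joins associate left-to-right: vehicles INNER JOIN xref on vid gives 1 intermediate row(s).
Then INNER JOIN `trips c` on rid: keep only rows whose b.rid appears in c.

(CR, Vik)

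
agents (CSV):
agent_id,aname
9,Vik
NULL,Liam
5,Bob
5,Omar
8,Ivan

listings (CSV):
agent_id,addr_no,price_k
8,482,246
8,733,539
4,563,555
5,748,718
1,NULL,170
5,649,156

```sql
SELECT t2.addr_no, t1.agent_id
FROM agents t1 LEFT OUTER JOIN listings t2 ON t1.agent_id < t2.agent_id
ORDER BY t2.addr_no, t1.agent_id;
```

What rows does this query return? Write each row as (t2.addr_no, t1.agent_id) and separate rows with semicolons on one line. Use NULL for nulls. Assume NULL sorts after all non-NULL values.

(482, 5); (482, 5); (733, 5); (733, 5); (NULL, 8); (NULL, 9); (NULL, NULL)

LEFT JOIN keeps every row from `agents`; unmatched rows get NULL for `listings`'s columns.
Matching on t1.agent_id < t2.agent_id. A NULL in a compared column never satisfies the condition.
- agent_id=9: no t2 row matches, row kept with t2 columns NULL.
- agent_id=NULL: no t2 row matches, row kept with t2 columns NULL.
- agent_id=5: 2 matching t2 row(s), so 2 row(s) emitted.
- agent_id=5: 2 matching t2 row(s), so 2 row(s) emitted.
- agent_id=8: no t2 row matches, row kept with t2 columns NULL.
After projecting and ordering:
t2.addr_no | t1.agent_id
482 | 5
482 | 5
733 | 5
733 | 5
NULL | 8
NULL | 9
NULL | NULL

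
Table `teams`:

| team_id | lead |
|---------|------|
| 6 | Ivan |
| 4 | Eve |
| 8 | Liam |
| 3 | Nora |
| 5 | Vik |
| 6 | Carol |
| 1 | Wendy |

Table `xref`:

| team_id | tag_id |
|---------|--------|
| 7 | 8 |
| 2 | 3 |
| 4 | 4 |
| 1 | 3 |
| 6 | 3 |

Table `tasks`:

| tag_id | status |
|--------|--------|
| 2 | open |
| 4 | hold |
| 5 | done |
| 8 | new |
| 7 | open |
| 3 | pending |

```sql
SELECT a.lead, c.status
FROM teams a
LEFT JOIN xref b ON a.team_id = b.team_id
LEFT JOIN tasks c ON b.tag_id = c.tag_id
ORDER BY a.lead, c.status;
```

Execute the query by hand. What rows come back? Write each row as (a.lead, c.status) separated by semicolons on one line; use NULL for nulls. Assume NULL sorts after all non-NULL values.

(Carol, pending); (Eve, hold); (Ivan, pending); (Liam, NULL); (Nora, NULL); (Vik, NULL); (Wendy, pending)

Evaluate left to right. First `teams a LEFT JOIN xref b` on team_id: 7 row(s).
Then LEFT JOIN `tasks c` on tag_id: each of those 7 rows is kept; rows whose b.tag_id has no match in c get NULL for c's columns.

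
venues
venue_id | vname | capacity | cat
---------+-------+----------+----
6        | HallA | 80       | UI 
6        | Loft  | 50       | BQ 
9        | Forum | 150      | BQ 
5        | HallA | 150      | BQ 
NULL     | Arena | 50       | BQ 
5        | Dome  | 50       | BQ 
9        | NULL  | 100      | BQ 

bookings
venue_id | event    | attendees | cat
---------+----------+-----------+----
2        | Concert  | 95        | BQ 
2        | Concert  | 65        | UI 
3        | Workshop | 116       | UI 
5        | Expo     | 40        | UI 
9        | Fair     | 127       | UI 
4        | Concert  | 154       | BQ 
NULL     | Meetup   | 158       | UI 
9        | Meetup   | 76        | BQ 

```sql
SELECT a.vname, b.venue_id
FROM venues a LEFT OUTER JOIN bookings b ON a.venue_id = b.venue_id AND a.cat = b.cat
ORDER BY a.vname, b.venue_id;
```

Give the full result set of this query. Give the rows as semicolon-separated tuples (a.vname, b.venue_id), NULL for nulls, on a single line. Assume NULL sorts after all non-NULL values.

(Arena, NULL); (Dome, NULL); (Forum, 9); (HallA, NULL); (HallA, NULL); (Loft, NULL); (NULL, 9)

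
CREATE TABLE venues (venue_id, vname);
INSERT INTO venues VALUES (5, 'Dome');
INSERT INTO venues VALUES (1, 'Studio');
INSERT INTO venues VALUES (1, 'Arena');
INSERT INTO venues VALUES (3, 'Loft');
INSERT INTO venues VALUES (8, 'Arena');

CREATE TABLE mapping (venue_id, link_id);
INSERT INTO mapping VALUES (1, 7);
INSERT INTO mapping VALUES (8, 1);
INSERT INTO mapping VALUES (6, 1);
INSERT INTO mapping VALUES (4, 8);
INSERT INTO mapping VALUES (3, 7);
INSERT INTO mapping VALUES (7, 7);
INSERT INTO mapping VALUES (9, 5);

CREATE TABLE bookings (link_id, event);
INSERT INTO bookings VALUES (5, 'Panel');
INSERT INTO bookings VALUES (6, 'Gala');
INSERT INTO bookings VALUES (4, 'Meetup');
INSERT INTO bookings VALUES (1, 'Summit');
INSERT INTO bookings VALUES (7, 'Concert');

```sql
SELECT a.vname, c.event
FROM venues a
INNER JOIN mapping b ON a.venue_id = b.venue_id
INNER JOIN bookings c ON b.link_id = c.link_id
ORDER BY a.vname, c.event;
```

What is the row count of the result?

4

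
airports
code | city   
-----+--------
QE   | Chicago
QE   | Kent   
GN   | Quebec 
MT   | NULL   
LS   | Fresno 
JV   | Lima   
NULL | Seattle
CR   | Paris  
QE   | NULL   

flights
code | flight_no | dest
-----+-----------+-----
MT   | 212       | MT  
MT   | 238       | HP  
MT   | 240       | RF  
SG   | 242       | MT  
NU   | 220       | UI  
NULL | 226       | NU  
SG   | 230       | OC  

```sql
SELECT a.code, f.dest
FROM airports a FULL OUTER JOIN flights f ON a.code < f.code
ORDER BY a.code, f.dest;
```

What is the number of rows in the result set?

FULL OUTER JOIN keeps every row from both sides; unmatched rows get NULL for the other side's columns.
Matching on a.code < f.code. A NULL in a compared column never satisfies the condition.
- a row (code=QE): matches 2 f row(s) → 2 output row(s).
- a row (code=QE): matches 2 f row(s) → 2 output row(s).
- a row (code=GN): matches 6 f row(s) → 6 output row(s).
- a row (code=MT): matches 3 f row(s) → 3 output row(s).
- a row (code=LS): matches 6 f row(s) → 6 output row(s).
- a row (code=JV): matches 6 f row(s) → 6 output row(s).
- a row (code=NULL): no match → kept, f columns NULL.
- a row (code=CR): matches 6 f row(s) → 6 output row(s).
- a row (code=QE): matches 2 f row(s) → 2 output row(s).
- 1 row(s) from f found no a partner → padded with NULL.
Total: 33 matched + 2 padded = 35 rows.

35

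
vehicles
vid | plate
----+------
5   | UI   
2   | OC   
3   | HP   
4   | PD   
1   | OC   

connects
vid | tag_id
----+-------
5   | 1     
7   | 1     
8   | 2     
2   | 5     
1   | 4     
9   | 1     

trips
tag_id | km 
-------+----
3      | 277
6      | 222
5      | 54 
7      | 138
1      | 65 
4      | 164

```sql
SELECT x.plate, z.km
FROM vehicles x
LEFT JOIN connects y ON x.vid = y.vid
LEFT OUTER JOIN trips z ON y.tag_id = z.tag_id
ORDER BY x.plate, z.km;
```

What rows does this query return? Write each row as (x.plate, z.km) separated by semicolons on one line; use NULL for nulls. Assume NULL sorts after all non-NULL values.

(HP, NULL); (OC, 54); (OC, 164); (PD, NULL); (UI, 65)

Joins associate left-to-right: vehicles LEFT JOIN connects on vid gives 5 intermediate row(s).
Then LEFT JOIN `trips z` on tag_id: each of those 5 rows is kept; rows whose y.tag_id has no match in z get NULL for z's columns.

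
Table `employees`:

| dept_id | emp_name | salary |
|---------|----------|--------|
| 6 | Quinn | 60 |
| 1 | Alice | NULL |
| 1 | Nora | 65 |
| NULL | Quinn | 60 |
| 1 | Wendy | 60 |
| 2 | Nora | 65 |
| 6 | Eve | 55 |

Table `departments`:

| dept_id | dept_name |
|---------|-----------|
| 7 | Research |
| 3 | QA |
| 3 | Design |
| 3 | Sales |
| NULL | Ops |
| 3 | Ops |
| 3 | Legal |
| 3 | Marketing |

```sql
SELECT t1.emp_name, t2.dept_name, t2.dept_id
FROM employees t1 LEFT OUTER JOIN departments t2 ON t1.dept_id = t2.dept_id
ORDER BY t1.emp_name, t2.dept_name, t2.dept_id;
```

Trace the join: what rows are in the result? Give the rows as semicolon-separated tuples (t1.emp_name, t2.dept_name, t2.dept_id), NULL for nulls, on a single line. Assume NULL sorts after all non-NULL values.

LEFT JOIN keeps every row from `employees`; unmatched rows get NULL for `departments`'s columns.
Matching on t1.dept_id = t2.dept_id. A NULL in a compared column never satisfies the condition.
- t1 row (dept_id=6): no match → kept, t2 columns NULL.
- t1 row (dept_id=1): no match → kept, t2 columns NULL.
- t1 row (dept_id=1): no match → kept, t2 columns NULL.
- t1 row (dept_id=NULL): no match → kept, t2 columns NULL.
- t1 row (dept_id=1): no match → kept, t2 columns NULL.
- t1 row (dept_id=2): no match → kept, t2 columns NULL.
- t1 row (dept_id=6): no match → kept, t2 columns NULL.
After projecting and ordering:
t1.emp_name | t2.dept_name | t2.dept_id
Alice | NULL | NULL
Eve | NULL | NULL
Nora | NULL | NULL
Nora | NULL | NULL
Quinn | NULL | NULL
Quinn | NULL | NULL
Wendy | NULL | NULL

(Alice, NULL, NULL); (Eve, NULL, NULL); (Nora, NULL, NULL); (Nora, NULL, NULL); (Quinn, NULL, NULL); (Quinn, NULL, NULL); (Wendy, NULL, NULL)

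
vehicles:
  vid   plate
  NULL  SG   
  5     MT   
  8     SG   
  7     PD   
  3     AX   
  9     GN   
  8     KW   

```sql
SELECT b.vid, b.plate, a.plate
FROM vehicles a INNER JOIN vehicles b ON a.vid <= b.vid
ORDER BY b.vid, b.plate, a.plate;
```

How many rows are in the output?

22

INNER JOIN keeps only pairs where the ON condition holds.
Matching on a.vid <= b.vid. A NULL in a compared column never satisfies the condition.
Matched pairs: 22.
Total: 22 rows.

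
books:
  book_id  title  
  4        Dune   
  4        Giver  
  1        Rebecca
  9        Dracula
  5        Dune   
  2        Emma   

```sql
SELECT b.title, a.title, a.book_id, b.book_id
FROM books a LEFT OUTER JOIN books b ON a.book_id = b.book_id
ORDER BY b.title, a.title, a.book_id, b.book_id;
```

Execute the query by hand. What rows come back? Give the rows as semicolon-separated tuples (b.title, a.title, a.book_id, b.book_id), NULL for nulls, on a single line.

(Dracula, Dracula, 9, 9); (Dune, Dune, 4, 4); (Dune, Dune, 5, 5); (Dune, Giver, 4, 4); (Emma, Emma, 2, 2); (Giver, Dune, 4, 4); (Giver, Giver, 4, 4); (Rebecca, Rebecca, 1, 1)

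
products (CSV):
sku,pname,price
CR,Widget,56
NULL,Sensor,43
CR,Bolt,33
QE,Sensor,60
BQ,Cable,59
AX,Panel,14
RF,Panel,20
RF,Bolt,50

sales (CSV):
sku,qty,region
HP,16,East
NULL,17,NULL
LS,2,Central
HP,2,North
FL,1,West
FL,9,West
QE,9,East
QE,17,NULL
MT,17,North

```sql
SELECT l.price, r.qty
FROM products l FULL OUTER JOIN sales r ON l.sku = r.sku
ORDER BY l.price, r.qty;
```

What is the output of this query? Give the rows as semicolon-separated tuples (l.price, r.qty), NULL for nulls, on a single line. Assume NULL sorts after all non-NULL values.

(14, NULL); (20, NULL); (33, NULL); (43, NULL); (50, NULL); (56, NULL); (59, NULL); (60, 9); (60, 17); (NULL, 1); (NULL, 2); (NULL, 2); (NULL, 9); (NULL, 16); (NULL, 17); (NULL, 17)

FULL OUTER JOIN keeps every row from both sides; unmatched rows get NULL for the other side's columns.
Matching on l.sku = r.sku. A NULL in a compared column never satisfies the condition.
- l (sku=CR) has no partner → padded with NULL.
- l (sku=NULL) has no partner → padded with NULL.
- l (sku=CR) has no partner → padded with NULL.
- l (sku=QE) pairs with 2 row(s) of r.
- l (sku=BQ) has no partner → padded with NULL.
- l (sku=AX) has no partner → padded with NULL.
- l (sku=RF) has no partner → padded with NULL.
- l (sku=RF) has no partner → padded with NULL.
- plus 7 unmatched r row(s), each kept with NULL l columns.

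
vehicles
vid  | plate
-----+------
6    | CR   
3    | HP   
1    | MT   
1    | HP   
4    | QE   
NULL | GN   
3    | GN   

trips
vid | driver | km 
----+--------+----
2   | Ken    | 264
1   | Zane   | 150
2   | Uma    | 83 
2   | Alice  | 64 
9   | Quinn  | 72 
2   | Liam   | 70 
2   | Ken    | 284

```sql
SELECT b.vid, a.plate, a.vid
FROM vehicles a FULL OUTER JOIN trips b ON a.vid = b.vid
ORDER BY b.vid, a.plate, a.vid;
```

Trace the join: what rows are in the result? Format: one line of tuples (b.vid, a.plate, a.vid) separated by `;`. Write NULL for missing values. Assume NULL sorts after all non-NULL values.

FULL OUTER JOIN keeps every row from both sides; unmatched rows get NULL for the other side's columns.
Matching on a.vid = b.vid. A NULL in a compared column never satisfies the condition.
- a[0] vid=6 → no match; kept with NULLs on the b side.
- a[1] vid=3 → no match; kept with NULLs on the b side.
- a[2] vid=1 → 1 match(es) in b → 1 row(s).
- a[3] vid=1 → 1 match(es) in b → 1 row(s).
- a[4] vid=4 → no match; kept with NULLs on the b side.
- a[5] vid=NULL → no match; kept with NULLs on the b side.
- a[6] vid=3 → no match; kept with NULLs on the b side.
- 6 row(s) from b found no a partner → padded with NULL.

(1, HP, 1); (1, MT, 1); (2, NULL, NULL); (2, NULL, NULL); (2, NULL, NULL); (2, NULL, NULL); (2, NULL, NULL); (9, NULL, NULL); (NULL, CR, 6); (NULL, GN, 3); (NULL, GN, NULL); (NULL, HP, 3); (NULL, QE, 4)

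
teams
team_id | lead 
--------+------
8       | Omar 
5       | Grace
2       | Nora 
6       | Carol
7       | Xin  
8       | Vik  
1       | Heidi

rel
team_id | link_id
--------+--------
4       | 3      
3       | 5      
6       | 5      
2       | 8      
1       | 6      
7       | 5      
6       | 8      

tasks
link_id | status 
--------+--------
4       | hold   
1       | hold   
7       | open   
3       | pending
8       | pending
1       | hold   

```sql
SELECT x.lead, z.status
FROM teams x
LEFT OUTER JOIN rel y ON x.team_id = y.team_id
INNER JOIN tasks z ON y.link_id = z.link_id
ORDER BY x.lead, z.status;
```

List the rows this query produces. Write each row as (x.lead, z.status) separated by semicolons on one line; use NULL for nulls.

(Carol, pending); (Nora, pending)

Step 1 — x LEFT JOIN y on team_id → 8 row(s).
Then INNER JOIN `tasks z` on link_id: keep only rows whose y.link_id appears in z.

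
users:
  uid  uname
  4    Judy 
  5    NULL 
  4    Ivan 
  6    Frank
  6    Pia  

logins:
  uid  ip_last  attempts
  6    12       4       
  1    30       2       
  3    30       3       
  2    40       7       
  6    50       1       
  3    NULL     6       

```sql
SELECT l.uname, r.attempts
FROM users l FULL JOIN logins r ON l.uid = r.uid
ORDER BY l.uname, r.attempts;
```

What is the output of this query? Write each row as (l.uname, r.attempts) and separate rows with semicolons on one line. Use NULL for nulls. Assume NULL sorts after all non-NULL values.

(Frank, 1); (Frank, 4); (Ivan, NULL); (Judy, NULL); (Pia, 1); (Pia, 4); (NULL, 2); (NULL, 3); (NULL, 6); (NULL, 7); (NULL, NULL)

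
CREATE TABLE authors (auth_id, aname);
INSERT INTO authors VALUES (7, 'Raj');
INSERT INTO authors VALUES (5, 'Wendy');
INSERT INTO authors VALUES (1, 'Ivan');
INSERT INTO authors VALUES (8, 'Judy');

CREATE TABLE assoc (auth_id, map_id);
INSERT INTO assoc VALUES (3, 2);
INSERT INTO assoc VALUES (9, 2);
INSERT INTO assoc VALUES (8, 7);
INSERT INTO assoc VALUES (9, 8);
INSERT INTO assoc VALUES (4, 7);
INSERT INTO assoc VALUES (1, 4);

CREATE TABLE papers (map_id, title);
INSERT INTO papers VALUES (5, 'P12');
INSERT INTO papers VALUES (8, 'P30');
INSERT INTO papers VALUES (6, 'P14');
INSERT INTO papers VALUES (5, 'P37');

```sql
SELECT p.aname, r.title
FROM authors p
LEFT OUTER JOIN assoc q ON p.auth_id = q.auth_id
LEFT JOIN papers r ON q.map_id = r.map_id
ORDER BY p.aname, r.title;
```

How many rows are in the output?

Evaluate left to right. First `authors p LEFT JOIN assoc q` on auth_id: 4 row(s).
Then LEFT JOIN `papers r` on map_id: each of those 4 rows is kept; rows whose q.map_id has no match in r get NULL for r's columns.
Result: 4 row(s).

4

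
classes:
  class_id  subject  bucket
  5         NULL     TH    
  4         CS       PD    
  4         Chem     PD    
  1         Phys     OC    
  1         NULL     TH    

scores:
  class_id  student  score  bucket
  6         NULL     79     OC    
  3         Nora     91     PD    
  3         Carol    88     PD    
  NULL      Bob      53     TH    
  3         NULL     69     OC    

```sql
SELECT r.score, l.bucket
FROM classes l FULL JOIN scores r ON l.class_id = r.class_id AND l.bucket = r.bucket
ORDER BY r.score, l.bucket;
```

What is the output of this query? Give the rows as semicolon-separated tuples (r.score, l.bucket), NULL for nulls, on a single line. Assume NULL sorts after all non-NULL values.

(53, NULL); (69, NULL); (79, NULL); (88, NULL); (91, NULL); (NULL, OC); (NULL, PD); (NULL, PD); (NULL, TH); (NULL, TH)

FULL OUTER JOIN keeps every row from both sides; unmatched rows get NULL for the other side's columns.
Matching on l.class_id = r.class_id AND l.bucket = r.bucket. A NULL in a compared column never satisfies the condition.
- l row (class_id=5, bucket=TH): no match → kept, r columns NULL.
- l row (class_id=4, bucket=PD): no match → kept, r columns NULL.
- l row (class_id=4, bucket=PD): no match → kept, r columns NULL.
- l row (class_id=1, bucket=OC): no match → kept, r columns NULL.
- l row (class_id=1, bucket=TH): no match → kept, r columns NULL.
- 5 row(s) from r found no l partner → padded with NULL.
After projecting and ordering:
r.score | l.bucket
53 | NULL
69 | NULL
79 | NULL
88 | NULL
91 | NULL
NULL | OC
NULL | PD
NULL | PD
NULL | TH
NULL | TH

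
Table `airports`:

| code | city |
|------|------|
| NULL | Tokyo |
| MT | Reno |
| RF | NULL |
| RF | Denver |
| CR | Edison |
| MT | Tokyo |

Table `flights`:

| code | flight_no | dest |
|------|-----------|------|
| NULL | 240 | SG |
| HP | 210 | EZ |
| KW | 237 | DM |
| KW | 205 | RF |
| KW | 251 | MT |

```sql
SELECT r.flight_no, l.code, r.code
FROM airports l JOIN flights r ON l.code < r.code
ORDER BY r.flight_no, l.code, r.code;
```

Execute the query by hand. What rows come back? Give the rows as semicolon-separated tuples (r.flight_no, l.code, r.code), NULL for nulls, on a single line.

INNER JOIN keeps only pairs where the ON condition holds.
Matching on l.code < r.code. A NULL in a compared column never satisfies the condition.
- l row (code=NULL): no match → dropped.
- l row (code=MT): no match → dropped.
- l row (code=RF): no match → dropped.
- l row (code=RF): no match → dropped.
- l row (code=CR): matches 4 r row(s) → 4 output row(s).
- l row (code=MT): no match → dropped.
After projecting and ordering:
r.flight_no | l.code | r.code
205 | CR | KW
210 | CR | HP
237 | CR | KW
251 | CR | KW

(205, CR, KW); (210, CR, HP); (237, CR, KW); (251, CR, KW)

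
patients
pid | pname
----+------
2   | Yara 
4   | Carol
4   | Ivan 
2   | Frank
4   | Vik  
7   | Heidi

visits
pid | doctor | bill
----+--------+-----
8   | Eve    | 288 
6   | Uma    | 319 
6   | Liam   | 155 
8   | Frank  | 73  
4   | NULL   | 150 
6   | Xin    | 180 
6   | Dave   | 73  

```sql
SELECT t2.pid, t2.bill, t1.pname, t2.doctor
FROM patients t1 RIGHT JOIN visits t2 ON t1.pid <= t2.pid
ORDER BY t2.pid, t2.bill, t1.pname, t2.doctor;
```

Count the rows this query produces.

37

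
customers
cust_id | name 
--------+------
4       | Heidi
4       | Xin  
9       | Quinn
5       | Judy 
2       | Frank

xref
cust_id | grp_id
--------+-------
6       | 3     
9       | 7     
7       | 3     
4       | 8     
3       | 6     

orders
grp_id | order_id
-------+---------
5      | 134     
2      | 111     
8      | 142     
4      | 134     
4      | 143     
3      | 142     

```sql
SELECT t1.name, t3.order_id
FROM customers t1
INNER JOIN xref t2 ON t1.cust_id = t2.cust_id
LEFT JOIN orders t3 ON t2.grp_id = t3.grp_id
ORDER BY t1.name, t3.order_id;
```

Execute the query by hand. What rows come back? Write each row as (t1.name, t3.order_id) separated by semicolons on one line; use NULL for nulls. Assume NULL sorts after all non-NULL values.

(Heidi, 142); (Quinn, NULL); (Xin, 142)

Evaluate left to right. First `customers t1 INNER JOIN xref t2` on cust_id: 3 row(s).
Then LEFT JOIN `orders t3` on grp_id: each of those 3 rows is kept; rows whose t2.grp_id has no match in t3 get NULL for t3's columns.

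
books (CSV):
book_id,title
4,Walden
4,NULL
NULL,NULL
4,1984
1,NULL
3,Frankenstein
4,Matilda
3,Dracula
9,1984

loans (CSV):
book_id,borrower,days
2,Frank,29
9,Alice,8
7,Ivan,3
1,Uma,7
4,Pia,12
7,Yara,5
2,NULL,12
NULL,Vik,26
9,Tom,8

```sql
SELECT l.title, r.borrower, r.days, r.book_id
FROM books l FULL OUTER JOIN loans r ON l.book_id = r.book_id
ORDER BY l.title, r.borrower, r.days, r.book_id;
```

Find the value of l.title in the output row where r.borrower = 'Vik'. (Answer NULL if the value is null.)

NULL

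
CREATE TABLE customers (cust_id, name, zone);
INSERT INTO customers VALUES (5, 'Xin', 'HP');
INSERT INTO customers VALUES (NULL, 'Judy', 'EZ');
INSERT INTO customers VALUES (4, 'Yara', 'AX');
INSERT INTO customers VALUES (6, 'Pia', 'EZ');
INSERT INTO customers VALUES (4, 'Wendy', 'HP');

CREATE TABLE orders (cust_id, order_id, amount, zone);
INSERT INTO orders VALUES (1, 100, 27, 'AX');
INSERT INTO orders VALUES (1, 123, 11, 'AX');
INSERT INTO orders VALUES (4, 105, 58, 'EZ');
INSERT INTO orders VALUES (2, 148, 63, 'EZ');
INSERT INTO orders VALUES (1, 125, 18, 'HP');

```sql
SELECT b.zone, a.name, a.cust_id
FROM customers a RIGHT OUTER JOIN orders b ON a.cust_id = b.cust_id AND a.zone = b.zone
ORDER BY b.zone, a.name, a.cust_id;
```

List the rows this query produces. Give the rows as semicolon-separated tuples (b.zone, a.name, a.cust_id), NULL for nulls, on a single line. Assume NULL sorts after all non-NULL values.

(AX, NULL, NULL); (AX, NULL, NULL); (EZ, NULL, NULL); (EZ, NULL, NULL); (HP, NULL, NULL)

RIGHT JOIN keeps every row from `orders`; unmatched rows get NULL for `customers`'s columns.
Matching on a.cust_id = b.cust_id AND a.zone = b.zone. A NULL in a compared column never satisfies the condition.
Matched pairs: 0; unmatched b rows kept: 5.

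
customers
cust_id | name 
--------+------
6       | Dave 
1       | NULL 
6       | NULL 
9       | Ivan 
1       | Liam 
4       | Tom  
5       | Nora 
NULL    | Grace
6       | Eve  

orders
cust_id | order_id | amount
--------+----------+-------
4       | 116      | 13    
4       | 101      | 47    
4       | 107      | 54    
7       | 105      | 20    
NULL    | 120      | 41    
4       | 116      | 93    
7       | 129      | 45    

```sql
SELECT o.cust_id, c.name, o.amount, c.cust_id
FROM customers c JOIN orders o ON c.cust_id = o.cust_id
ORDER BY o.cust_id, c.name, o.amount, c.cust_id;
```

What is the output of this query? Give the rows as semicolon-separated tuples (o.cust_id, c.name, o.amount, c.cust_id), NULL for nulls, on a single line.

(4, Tom, 13, 4); (4, Tom, 47, 4); (4, Tom, 54, 4); (4, Tom, 93, 4)

INNER JOIN keeps only pairs where the ON condition holds.
Matching on c.cust_id = o.cust_id. A NULL in a compared column never satisfies the condition.
- c (cust_id=6) has no partner → excluded.
- c (cust_id=1) has no partner → excluded.
- c (cust_id=6) has no partner → excluded.
- c (cust_id=9) has no partner → excluded.
- c (cust_id=1) has no partner → excluded.
- c (cust_id=4) pairs with 4 row(s) of o.
- c (cust_id=5) has no partner → excluded.
- c (cust_id=NULL) has no partner → excluded.
- c (cust_id=6) has no partner → excluded.
After projecting and ordering:
o.cust_id | c.name | o.amount | c.cust_id
4 | Tom | 13 | 4
4 | Tom | 47 | 4
4 | Tom | 54 | 4
4 | Tom | 93 | 4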